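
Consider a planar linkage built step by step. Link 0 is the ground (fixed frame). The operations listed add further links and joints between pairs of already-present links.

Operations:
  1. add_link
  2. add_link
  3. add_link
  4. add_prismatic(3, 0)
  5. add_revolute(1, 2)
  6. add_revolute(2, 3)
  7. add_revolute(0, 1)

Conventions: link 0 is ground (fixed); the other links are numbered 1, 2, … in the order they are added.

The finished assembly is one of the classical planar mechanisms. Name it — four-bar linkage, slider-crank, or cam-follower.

links: 4 (incl. ground); joints: 3 revolute, 1 prismatic, 0 higher (cam) pair, forming one closed loop
4 links, 3 revolutes + 1 prismatic in one loop → slider-crank

slider-crank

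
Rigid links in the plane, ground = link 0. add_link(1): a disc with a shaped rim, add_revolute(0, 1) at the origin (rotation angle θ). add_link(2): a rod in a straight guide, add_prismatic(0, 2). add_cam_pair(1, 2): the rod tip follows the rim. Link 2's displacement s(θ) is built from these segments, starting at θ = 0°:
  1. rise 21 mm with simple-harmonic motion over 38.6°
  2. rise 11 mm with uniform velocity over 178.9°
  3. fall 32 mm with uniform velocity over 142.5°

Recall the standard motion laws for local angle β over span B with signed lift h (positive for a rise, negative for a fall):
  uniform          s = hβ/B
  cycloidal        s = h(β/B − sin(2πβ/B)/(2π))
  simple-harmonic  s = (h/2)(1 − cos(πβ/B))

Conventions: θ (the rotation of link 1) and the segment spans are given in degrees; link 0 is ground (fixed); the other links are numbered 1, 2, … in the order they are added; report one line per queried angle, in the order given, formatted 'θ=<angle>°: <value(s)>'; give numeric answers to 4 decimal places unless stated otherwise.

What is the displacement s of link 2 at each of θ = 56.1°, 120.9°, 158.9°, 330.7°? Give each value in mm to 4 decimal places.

segment 1 (0° to 38.6°, simple-harmonic, h = 21) is passed completely: s = 0.0000 + (21) = 21.0000
θ = 56.1° falls in segment 2 (38.6° to 217.5°, uniform, h = 11): β = 56.1 − 38.6 = 17.5°, B = 178.9°; Δs = 11·17.5/178.9 = 1.0760; s = 21.0000 + 1.0760 = 22.0760
θ = 120.9° falls in segment 2 (38.6° to 217.5°, uniform, h = 11): β = 120.9 − 38.6 = 82.3°, B = 178.9°; Δs = 11·82.3/178.9 = 5.0604; s = 21.0000 + 5.0604 = 26.0604
θ = 158.9° falls in segment 2 (38.6° to 217.5°, uniform, h = 11): β = 158.9 − 38.6 = 120.3°, B = 178.9°; Δs = 11·120.3/178.9 = 7.3969; s = 21.0000 + 7.3969 = 28.3969
segment 2 (38.6° to 217.5°, uniform, h = 11) is passed completely: s = 21.0000 + (11) = 32.0000
θ = 330.7° falls in segment 3 (217.5° to 360°, uniform, h = -32): β = 330.7 − 217.5 = 113.2°, B = 142.5°; Δs = -32·113.2/142.5 = -25.4204; s = 32.0000 − 25.4204 = 6.5796

θ=56.1°: 22.0760
θ=120.9°: 26.0604
θ=158.9°: 28.3969
θ=330.7°: 6.5796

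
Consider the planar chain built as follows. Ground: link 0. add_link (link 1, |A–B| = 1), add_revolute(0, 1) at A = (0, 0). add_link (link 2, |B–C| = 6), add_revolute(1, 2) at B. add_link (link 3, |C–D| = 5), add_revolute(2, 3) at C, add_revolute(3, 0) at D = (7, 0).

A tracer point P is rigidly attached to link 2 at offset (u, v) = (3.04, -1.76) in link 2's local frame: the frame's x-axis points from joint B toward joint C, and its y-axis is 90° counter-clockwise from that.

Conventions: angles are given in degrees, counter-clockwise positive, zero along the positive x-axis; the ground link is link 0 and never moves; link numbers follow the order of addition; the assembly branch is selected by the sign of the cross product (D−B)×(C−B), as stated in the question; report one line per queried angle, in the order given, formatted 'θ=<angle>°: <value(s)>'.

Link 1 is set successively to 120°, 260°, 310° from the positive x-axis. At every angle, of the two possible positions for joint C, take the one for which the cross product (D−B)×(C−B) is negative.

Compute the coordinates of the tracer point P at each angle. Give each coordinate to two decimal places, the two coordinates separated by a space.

A=(0,0), D=(7.00,0)
θ=120°: B = A + 1.00·(cos120°, sin120°) = (-0.5000, 0.8660)
θ=120°: |BD| = 7.5498
θ=120°: circle(B,6.00) ∩ circle(D,5.00): a=4.5034, h=3.9648
θ=120°:   candidates: C₊=(4.4285,4.2880) cross=29.933; C₋=(3.5189,-3.5891) cross=-29.933
θ=120°:   branch - wants cross < 0 → take C=(3.5189,-3.5891) (cross=-29.933)
θ=120°: ex = (C−B)/|BC| = (0.6698,-0.7425); ey = (0.7425,0.6698)
θ=120°: P = B + 3.04·ex + -1.76·ey = (0.2294,-2.5701)
θ=260°: B = A + 1.00·(cos260°, sin260°) = (-0.1736, -0.9848)
θ=260°: |BD| = 7.2409
θ=260°: circle(B,6.00) ∩ circle(D,5.00): a=4.3800, h=4.1006
θ=260°:   candidates: C₊=(3.6080,3.6734) cross=29.692; C₋=(4.7234,-4.4516) cross=-29.692
θ=260°:   branch - wants cross < 0 → take C=(4.7234,-4.4516) (cross=-29.692)
θ=260°: ex = (C−B)/|BC| = (0.8162,-0.5778); ey = (0.5778,0.8162)
θ=260°: P = B + 3.04·ex + -1.76·ey = (1.2906,-4.1778)
θ=310°: B = A + 1.00·(cos310°, sin310°) = (0.6428, -0.7660)
θ=310°: |BD| = 6.4032
θ=310°: circle(B,6.00) ∩ circle(D,5.00): a=4.0605, h=4.4172
θ=310°:   candidates: C₊=(4.1457,4.1052) cross=28.284; C₋=(5.2026,-4.6658) cross=-28.284
θ=310°:   branch - wants cross < 0 → take C=(5.2026,-4.6658) (cross=-28.284)
θ=310°: ex = (C−B)/|BC| = (0.7600,-0.6500); ey = (0.6500,0.7600)
θ=310°: P = B + 3.04·ex + -1.76·ey = (1.8092,-4.0795)

θ=120°: 0.23 -2.57
θ=260°: 1.29 -4.18
θ=310°: 1.81 -4.08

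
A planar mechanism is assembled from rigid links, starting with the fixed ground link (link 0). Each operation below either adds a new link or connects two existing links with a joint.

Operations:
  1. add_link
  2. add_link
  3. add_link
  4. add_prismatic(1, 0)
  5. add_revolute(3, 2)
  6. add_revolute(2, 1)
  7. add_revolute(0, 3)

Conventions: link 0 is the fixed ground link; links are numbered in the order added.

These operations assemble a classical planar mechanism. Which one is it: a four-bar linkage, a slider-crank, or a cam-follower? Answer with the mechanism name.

links: 4 (incl. ground); joints: 3 revolute, 1 prismatic, 0 higher (cam) pair, forming one closed loop
4 links, 3 revolutes + 1 prismatic in one loop → slider-crank

slider-crank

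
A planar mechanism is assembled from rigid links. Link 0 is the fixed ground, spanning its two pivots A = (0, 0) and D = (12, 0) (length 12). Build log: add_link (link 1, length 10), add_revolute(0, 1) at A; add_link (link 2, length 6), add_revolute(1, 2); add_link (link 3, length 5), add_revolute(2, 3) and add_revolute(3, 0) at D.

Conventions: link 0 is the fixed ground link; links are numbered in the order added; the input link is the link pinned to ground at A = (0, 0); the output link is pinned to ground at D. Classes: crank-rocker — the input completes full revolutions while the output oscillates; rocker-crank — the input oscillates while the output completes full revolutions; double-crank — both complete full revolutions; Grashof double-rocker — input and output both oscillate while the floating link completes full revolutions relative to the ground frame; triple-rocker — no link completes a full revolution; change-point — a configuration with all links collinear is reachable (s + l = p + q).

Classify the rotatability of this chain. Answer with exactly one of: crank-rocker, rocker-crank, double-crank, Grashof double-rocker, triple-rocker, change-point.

lengths: ground=12, input=10, coupler=6, output=5
sorted: s=5 (shortest), l=12 (longest), p+q=16
s + l = 17 vs p + q = 16
s + l > p + q → non-Grashof → no link fully rotates → triple-rocker

triple-rocker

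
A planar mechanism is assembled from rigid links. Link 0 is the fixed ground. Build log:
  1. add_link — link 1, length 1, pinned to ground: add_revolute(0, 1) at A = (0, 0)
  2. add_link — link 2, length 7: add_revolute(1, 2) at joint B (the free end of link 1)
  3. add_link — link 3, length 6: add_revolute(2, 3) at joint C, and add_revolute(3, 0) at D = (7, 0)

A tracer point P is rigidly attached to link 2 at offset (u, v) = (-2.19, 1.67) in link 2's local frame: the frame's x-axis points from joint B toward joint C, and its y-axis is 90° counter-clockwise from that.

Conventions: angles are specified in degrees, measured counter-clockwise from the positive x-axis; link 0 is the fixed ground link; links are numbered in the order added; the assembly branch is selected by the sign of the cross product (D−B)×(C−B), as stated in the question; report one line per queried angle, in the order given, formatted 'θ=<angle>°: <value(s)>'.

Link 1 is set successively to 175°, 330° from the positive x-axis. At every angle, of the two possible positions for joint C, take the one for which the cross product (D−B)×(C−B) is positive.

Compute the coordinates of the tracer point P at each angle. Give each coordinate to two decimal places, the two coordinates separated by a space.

A=(0,0), D=(7.00,0)
θ=175°: B = A + 1.00·(cos175°, sin175°) = (-0.9962, 0.0872)
θ=175°: |BD| = 7.9967
θ=175°: circle(B,7.00) ∩ circle(D,6.00): a=4.8112, h=5.0845
θ=175°:   candidates: C₊=(3.8701,5.1190) cross=40.659; C₋=(3.7593,-5.0495) cross=-40.659
θ=175°:   branch + wants cross > 0 → take C=(3.8701,5.1190) (cross=40.659)
θ=175°: ex = (C−B)/|BC| = (0.6952,0.7188); ey = (-0.7188,0.6952)
θ=175°: P = B + -2.19·ex + 1.67·ey = (-3.7191,-0.3261)
θ=330°: B = A + 1.00·(cos330°, sin330°) = (0.8660, -0.5000)
θ=330°: |BD| = 6.1543
θ=330°: circle(B,7.00) ∩ circle(D,6.00): a=4.1333, h=5.6494
θ=330°:   candidates: C₊=(4.5267,5.4665) cross=34.768; C₋=(5.4447,-5.7949) cross=-34.768
θ=330°:   branch + wants cross > 0 → take C=(4.5267,5.4665) (cross=34.768)
θ=330°: ex = (C−B)/|BC| = (0.5230,0.8524); ey = (-0.8524,0.5230)
θ=330°: P = B + -2.19·ex + 1.67·ey = (-1.7027,-1.4933)

θ=175°: -3.72 -0.33
θ=330°: -1.70 -1.49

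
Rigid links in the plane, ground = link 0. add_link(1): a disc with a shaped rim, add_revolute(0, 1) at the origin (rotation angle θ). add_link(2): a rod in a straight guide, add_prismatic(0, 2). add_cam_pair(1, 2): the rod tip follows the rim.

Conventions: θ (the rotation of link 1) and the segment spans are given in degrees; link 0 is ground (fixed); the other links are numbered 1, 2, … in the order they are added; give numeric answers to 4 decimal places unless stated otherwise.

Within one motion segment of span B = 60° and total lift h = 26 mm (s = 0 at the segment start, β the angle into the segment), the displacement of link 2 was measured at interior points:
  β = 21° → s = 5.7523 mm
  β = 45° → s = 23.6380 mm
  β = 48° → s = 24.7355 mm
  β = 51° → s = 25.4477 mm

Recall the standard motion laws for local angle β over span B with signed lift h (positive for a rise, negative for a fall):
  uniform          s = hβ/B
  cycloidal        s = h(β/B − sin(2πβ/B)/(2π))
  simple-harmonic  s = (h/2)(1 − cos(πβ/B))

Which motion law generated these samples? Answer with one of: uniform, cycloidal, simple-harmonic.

candidates at β/B = r: uniform s = h·r (linear in β); cycloidal s = h·(r − sin(2πr)/(2π)); simple-harmonic s = (h/2)(1 − cos(πr))
β=21°: printed 5.7523 | uniform 9.1000, cycloidal 5.7523, simple-harmonic 7.0981
β=45°: printed 23.6380 | uniform 19.5000, cycloidal 23.6380, simple-harmonic 22.1924
β=48°: printed 24.7355 | uniform 20.8000, cycloidal 24.7355, simple-harmonic 23.5172
β=51°: printed 25.4477 | uniform 22.1000, cycloidal 25.4477, simple-harmonic 24.5831
only one law matches every sample → cycloidal

cycloidal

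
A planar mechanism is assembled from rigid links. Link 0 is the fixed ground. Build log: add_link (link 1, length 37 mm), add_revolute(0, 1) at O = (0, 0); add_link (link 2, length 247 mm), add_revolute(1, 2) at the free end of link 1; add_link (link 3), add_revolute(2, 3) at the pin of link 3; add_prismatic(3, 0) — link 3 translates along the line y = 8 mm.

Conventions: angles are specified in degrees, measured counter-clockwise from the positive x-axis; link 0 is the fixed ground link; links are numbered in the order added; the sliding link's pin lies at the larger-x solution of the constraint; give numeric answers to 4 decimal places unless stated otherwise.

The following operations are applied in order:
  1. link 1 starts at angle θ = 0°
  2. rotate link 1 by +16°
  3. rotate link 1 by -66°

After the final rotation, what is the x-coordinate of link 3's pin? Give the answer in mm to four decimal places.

geometry: r = 37 mm, L = 247 mm, e = 8 mm; θ starts at 0°
rotate link 1 by +16°: θ ← 0° +16° = 16°
rotate link 1 by -66°: θ ← 16° -66° = -50°
crank pin P = (r cos θ, r sin θ) = (23.783142, -28.343644)
h = r sin θ − e = -28.343644 − 8 = -36.343644
x = r cos θ + √(L² − h²) = 23.783142 + 244.311562 = 268.094704

268.0947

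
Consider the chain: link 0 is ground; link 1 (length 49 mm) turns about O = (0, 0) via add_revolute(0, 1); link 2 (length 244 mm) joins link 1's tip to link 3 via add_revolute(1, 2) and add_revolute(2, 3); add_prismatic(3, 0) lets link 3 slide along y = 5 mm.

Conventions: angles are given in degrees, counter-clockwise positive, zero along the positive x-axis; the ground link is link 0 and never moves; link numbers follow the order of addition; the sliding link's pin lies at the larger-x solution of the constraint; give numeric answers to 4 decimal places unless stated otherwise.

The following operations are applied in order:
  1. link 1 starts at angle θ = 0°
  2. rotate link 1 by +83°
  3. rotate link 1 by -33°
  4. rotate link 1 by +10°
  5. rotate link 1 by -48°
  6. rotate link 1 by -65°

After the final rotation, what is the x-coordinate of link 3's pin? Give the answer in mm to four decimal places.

geometry: r = 49 mm, L = 244 mm, e = 5 mm; θ starts at 0°
rotate link 1 by +83°: θ ← 0° +83° = 83°
rotate link 1 by -33°: θ ← 83° -33° = 50°
rotate link 1 by +10°: θ ← 50° +10° = 60°
rotate link 1 by -48°: θ ← 60° -48° = 12°
rotate link 1 by -65°: θ ← 12° -65° = -53°
crank pin P = (r cos θ, r sin θ) = (29.488936, -39.133140)
h = r sin θ − e = -39.133140 − 5 = -44.133140
x = r cos θ + √(L² − h²) = 29.488936 + 239.975553 = 269.464489

269.4645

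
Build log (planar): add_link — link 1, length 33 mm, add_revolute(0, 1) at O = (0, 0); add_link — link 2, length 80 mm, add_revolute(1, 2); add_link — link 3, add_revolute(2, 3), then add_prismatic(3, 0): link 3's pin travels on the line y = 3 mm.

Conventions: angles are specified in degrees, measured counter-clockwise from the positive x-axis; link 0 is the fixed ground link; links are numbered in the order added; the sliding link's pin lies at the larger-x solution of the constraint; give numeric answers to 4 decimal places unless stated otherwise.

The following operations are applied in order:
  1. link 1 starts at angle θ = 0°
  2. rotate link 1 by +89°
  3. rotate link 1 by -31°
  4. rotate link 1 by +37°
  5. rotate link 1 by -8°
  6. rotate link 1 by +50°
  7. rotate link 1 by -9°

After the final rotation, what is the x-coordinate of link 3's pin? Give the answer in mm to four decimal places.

geometry: r = 33 mm, L = 80 mm, e = 3 mm; θ starts at 0°
rotate link 1 by +89°: θ ← 0° +89° = 89°
rotate link 1 by -31°: θ ← 89° -31° = 58°
rotate link 1 by +37°: θ ← 58° +37° = 95°
rotate link 1 by -8°: θ ← 95° -8° = 87°
rotate link 1 by +50°: θ ← 87° +50° = 137°
rotate link 1 by -9°: θ ← 137° -9° = 128°
crank pin P = (r cos θ, r sin θ) = (-20.316829, 26.004355)
h = r sin θ − e = 26.004355 − 3 = 23.004355
x = r cos θ + √(L² − h²) = -20.316829 + 76.621144 = 56.304315

56.3043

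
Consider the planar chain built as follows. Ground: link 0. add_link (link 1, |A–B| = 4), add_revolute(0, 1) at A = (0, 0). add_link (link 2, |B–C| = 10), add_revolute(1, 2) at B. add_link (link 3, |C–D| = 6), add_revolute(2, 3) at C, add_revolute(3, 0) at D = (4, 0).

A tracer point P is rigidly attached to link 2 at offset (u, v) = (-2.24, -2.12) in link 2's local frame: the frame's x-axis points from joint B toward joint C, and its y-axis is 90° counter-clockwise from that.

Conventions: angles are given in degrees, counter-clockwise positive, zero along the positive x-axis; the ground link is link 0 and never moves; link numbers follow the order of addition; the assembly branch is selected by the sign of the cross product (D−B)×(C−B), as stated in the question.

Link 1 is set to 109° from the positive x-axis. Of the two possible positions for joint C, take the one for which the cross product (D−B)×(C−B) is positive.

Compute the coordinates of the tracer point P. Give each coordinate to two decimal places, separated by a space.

A=(0,0), D=(4.00,0)
B = A + 4.00·(cos109°, sin109°) = (-1.3023, 3.7821)
|BD| = 6.5129
circle(B,10.00) ∩ circle(D,6.00): a=8.1698, h=5.7667
  candidates: C₊=(8.6976,3.7326) cross=37.558; C₋=(2.0001,-5.6569) cross=-37.558
  branch + wants cross > 0 → take C=(8.6976,3.7326) (cross=37.558)
ex = (C−B)/|BC| = (1.0000,-0.0049); ey = (0.0049,1.0000)
P = B + -2.24·ex + -2.12·ey = (-3.5527,1.6732)

-3.55 1.67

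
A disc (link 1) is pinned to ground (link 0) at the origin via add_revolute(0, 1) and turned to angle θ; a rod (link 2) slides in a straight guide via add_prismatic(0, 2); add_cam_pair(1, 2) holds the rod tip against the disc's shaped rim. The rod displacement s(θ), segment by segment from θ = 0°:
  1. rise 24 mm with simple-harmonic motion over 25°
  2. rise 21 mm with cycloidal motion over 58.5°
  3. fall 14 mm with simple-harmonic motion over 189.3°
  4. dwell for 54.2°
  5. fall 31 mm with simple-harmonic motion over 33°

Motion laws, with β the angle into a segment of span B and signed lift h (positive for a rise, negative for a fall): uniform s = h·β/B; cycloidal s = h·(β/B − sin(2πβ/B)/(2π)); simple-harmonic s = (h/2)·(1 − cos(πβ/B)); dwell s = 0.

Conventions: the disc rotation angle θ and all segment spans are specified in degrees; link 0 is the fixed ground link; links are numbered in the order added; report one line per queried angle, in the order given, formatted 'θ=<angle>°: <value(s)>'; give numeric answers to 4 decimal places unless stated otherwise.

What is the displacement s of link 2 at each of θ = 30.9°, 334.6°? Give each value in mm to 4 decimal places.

segment 1 (0° to 25°, simple-harmonic, h = 24) is passed completely: s = 0.0000 + (24) = 24.0000
θ = 30.9° falls in segment 2 (25° to 83.5°, cycloidal, h = 21): β = 30.9 − 25 = 5.9°, B = 58.5°; Δs = 21·(0.1009 − sin(2π·0.1009)/(2π)) = 0.1389; s = 24.0000 + 0.1389 = 24.1389
segment 2 (25° to 83.5°, cycloidal, h = 21) is passed completely: s = 24.0000 + (21) = 45.0000
segment 3 (83.5° to 272.8°, simple-harmonic, h = -14) is passed completely: s = 45.0000 + (-14) = 31.0000
segment 4 (272.8° to 327°, dwell): s unchanged at 31.0000
θ = 334.6° falls in segment 5 (327° to 360°, simple-harmonic, h = -31): β = 334.6 − 327 = 7.6°, B = 33°; Δs = -31/2·(1 − cos(π·0.2303)) = -3.8830; s = 31.0000 − 3.8830 = 27.1170

θ=30.9°: 24.1389
θ=334.6°: 27.1170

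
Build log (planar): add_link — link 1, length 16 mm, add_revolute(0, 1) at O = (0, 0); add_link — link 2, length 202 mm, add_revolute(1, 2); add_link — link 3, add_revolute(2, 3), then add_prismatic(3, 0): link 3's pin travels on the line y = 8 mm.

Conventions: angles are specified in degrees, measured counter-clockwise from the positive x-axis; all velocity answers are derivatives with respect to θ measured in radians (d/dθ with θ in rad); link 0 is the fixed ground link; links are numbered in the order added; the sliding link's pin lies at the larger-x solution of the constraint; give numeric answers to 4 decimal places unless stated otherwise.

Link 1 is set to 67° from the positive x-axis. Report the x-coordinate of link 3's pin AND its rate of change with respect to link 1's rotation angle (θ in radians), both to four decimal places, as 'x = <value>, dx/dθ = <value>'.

geometry: r = 16 mm, L = 202 mm, e = 8 mm
crank pin P = (r cos θ, r sin θ) = (6.251698, 14.728078)
h = r sin θ − e = 14.728078 − 8 = 6.728078
x = r cos θ + √(L² − h²) = 6.251698 + 201.887922 = 208.139620
dx/dθ = −r sin θ − h·r cos θ/√(L² − h²) (θ in radians; h = 6.728078) = -14.936421

x = 208.1396, dx/dθ = -14.9364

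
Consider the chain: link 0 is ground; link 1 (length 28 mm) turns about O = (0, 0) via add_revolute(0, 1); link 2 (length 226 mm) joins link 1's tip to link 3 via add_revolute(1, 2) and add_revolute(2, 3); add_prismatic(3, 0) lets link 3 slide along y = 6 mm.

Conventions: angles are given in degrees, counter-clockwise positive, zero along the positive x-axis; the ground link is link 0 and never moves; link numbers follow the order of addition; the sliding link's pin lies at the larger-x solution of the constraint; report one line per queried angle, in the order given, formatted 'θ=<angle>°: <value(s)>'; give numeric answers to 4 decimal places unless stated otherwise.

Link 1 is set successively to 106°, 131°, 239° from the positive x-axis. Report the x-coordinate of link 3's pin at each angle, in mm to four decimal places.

geometry: r = 28 mm, L = 226 mm, e = 6 mm
θ=106°: crank pin P = (r cos θ, r sin θ) = (-7.717846, 26.915327)
θ=106°: h = r sin θ − e = 26.915327 − 6 = 20.915327
θ=106°: x = r cos θ + √(L² − h²) = -7.717846 + 225.030107 = 217.312261
θ=131°: crank pin P = (r cos θ, r sin θ) = (-18.369653, 21.131868)
θ=131°: h = r sin θ − e = 21.131868 − 6 = 15.131868
θ=131°: x = r cos θ + √(L² − h²) = -18.369653 + 225.492853 = 207.123200
θ=239°: crank pin P = (r cos θ, r sin θ) = (-14.421066, -24.000684)
θ=239°: h = r sin θ − e = -24.000684 − 6 = -30.000684
θ=239°: x = r cos θ + √(L² − h²) = -14.421066 + 223.999908 = 209.578842

θ=106°: 217.3123
θ=131°: 207.1232
θ=239°: 209.5788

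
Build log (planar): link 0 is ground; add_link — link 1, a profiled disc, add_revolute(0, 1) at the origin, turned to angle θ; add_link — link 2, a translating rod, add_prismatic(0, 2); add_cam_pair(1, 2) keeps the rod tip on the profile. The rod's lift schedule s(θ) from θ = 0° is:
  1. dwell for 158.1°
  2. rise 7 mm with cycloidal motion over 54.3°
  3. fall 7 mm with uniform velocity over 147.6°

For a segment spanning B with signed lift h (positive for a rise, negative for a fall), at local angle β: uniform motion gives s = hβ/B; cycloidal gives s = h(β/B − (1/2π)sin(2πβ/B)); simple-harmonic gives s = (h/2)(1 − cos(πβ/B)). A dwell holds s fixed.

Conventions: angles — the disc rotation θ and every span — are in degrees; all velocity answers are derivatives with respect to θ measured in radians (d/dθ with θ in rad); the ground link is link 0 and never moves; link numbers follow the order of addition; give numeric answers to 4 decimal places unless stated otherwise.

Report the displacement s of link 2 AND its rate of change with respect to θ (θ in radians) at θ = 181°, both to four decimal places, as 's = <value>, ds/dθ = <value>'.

seg 1 [0°–158.1°] dwell: s stays 0.0000
seg 2 [158.1°–212.4°] cycloidal, h=7: θ=181° here. β=22.9, B=54.3. 7·(0.4217 − sin(2π·0.4217)/(2π)) = 2.4261 → s = 2.4261
velocity in seg [158.1°–212.4°] (cycloidal), θ in radians: β = 22.9° = 0.3997 rad, B = 54.3° = 0.9477 rad; ds/dθ = (h/B)(1 − cos(2πβ/B)) = (7/0.9477)(1 − cos(2π·0.4217)) = 13.897090 mm/rad

s = 2.4261, ds/dθ = 13.8971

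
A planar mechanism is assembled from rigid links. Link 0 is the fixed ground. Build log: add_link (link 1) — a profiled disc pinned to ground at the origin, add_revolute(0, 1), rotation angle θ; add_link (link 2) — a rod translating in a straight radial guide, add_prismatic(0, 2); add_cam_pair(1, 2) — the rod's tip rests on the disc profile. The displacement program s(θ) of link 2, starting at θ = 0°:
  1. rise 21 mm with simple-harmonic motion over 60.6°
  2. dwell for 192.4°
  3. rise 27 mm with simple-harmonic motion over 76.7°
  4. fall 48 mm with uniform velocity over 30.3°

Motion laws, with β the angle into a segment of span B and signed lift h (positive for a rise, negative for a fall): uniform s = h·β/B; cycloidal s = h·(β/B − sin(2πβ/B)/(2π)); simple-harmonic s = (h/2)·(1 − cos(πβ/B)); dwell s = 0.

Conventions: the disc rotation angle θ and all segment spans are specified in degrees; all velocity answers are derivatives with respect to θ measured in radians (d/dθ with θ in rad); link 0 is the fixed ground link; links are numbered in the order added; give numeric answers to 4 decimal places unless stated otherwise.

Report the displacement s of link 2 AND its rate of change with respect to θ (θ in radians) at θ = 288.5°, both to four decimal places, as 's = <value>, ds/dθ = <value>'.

seg 1 [0°–60.6°] simple-harmonic, h=21: full span → s += 21 → s = 21.0000
seg 2 [60.6°–253°] dwell: s stays 21.0000
seg 3 [253°–329.7°] simple-harmonic, h=27: θ=288.5° here. β=35.5, B=76.7. 27/2·(1 − cos(π·0.4628)) = 11.9277 → s = 32.9277
velocity in seg [253°–329.7°] (simple-harmonic), θ in radians: β = 35.5° = 0.6196 rad, B = 76.7° = 1.3387 rad; ds/dθ = (πh/(2B)) sin(πβ/B) = (π·27/(2·1.3387)) sin(π·0.4628) = 31.466259 mm/rad

s = 32.9277, ds/dθ = 31.4663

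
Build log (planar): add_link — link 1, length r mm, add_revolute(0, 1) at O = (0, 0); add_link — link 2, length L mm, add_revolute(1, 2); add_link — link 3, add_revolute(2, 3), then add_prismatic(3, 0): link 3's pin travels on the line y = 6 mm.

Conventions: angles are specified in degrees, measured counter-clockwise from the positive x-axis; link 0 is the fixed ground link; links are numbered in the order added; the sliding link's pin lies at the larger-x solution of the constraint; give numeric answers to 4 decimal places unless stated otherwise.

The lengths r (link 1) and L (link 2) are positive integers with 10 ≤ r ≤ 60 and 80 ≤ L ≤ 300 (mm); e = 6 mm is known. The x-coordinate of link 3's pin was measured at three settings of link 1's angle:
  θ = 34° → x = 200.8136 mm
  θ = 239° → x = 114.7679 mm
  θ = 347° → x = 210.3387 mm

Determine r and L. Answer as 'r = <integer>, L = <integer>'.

constraint per measurement: (x − r cos θ)² + (r sin θ − e)² = L²
subtracting the θ₁ and θ₂ equations cancels the r² and L² terms:
r = (x₁² − x₂²) / (2[(x₁cos θ₁ + e sin θ₁) − (x₂cos θ₂ + e sin θ₂)]) = 58.0000 → r = 58
L² = (x₁ − r cos θ₁)² + (r sin θ₁ − e)² = 24024.9894 → L = 155.0000 → L = 155
check at θ₃=347°: x = 210.3387 (printed 210.3387) ✓

r = 58, L = 155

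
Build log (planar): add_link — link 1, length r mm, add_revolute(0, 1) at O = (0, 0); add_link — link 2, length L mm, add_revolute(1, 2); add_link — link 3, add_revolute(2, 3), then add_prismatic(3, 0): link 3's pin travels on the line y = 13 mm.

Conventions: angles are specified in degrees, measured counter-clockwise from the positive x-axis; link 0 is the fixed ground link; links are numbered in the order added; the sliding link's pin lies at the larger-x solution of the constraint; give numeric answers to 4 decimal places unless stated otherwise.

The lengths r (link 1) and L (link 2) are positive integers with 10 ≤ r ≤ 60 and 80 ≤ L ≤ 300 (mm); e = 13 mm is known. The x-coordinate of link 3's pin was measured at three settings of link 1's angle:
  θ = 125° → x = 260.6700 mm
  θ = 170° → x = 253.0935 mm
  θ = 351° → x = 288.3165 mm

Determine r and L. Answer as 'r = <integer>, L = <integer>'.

constraint per measurement: (x − r cos θ)² + (r sin θ − e)² = L²
subtracting the θ₁ and θ₂ equations cancels the r² and L² terms:
r = (x₁² − x₂²) / (2[(x₁cos θ₁ + e sin θ₁) − (x₂cos θ₂ + e sin θ₂)]) = 18.0000 → r = 18
L² = (x₁ − r cos θ₁)² + (r sin θ₁ − e)² = 73440.9959 → L = 271.0000 → L = 271
check at θ₃=351°: x = 288.3165 (printed 288.3165) ✓

r = 18, L = 271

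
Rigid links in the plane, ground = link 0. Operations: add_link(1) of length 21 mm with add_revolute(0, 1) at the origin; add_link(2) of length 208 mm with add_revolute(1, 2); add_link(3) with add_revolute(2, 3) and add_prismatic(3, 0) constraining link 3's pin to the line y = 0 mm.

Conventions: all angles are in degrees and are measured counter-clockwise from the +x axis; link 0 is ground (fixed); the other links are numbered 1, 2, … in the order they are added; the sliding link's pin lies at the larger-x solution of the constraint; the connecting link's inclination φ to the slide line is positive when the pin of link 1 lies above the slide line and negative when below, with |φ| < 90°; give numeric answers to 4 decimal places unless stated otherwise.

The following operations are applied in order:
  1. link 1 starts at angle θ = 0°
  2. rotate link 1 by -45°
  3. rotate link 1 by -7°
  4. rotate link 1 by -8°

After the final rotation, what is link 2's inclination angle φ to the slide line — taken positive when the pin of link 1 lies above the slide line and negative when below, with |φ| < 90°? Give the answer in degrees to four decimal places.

geometry: r = 21 mm, L = 208 mm, e = 0 mm; θ starts at 0°
rotate link 1 by -45°: θ ← 0° -45° = -45°
rotate link 1 by -7°: θ ← -45° -7° = -52°
rotate link 1 by -8°: θ ← -52° -8° = -60°
h = r sin θ − e = -18.186533 − 0 = -18.186533
sin φ = h / L = -18.186533 / 208 = -0.08743526
φ = arcsin(-0.08743526) = -5.016076°

-5.0161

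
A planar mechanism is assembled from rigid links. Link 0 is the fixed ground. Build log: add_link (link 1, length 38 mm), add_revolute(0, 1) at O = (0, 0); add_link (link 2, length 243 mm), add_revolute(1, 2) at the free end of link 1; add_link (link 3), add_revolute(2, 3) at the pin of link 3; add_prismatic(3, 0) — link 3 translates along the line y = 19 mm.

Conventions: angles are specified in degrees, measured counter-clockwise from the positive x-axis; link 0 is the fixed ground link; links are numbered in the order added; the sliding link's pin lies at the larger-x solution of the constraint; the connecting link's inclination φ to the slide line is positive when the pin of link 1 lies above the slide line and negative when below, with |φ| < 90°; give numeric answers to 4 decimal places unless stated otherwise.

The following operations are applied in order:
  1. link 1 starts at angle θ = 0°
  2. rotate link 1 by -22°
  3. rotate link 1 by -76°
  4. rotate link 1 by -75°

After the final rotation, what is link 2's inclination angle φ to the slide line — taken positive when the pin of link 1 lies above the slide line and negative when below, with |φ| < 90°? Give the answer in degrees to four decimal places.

geometry: r = 38 mm, L = 243 mm, e = 19 mm; θ starts at 0°
rotate link 1 by -22°: θ ← 0° -22° = -22°
rotate link 1 by -76°: θ ← -22° -76° = -98°
rotate link 1 by -75°: θ ← -98° -75° = -173°
h = r sin θ − e = -4.631035 − 19 = -23.631035
sin φ = h / L = -23.631035 / 243 = -0.09724706
φ = arcsin(-0.09724706) = -5.580666°

-5.5807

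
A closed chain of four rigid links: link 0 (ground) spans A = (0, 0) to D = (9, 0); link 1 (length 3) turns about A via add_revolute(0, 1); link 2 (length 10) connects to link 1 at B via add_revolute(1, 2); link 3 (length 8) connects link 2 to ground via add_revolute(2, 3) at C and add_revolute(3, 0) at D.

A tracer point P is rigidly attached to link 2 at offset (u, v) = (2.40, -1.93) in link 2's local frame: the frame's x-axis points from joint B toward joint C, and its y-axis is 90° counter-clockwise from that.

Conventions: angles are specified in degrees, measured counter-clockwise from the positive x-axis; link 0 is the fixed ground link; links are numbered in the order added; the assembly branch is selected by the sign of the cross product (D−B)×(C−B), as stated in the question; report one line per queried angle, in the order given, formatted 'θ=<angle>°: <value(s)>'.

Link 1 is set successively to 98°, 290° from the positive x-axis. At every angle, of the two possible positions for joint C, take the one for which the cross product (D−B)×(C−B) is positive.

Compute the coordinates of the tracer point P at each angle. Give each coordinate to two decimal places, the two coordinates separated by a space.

A=(0,0), D=(9.00,0)
θ=98°: B = A + 3.00·(cos98°, sin98°) = (-0.4175, 2.9708)
θ=98°: |BD| = 9.8750
θ=98°: circle(B,10.00) ∩ circle(D,8.00): a=6.7603, h=7.3688
θ=98°:   candidates: C₊=(8.2464,7.9644) cross=72.766; C₋=(3.8128,-6.0904) cross=-72.766
θ=98°:   branch + wants cross > 0 → take C=(8.2464,7.9644) (cross=72.766)
θ=98°: ex = (C−B)/|BC| = (0.8664,0.4994); ey = (-0.4994,0.8664)
θ=98°: P = B + 2.40·ex + -1.93·ey = (2.6256,2.4971)
θ=290°: B = A + 3.00·(cos290°, sin290°) = (1.0261, -2.8191)
θ=290°: |BD| = 8.4576
θ=290°: circle(B,10.00) ∩ circle(D,8.00): a=6.3571, h=7.7193
θ=290°:   candidates: C₊=(4.4466,6.5777) cross=65.287; C₋=(9.5926,-7.9780) cross=-65.287
θ=290°:   branch + wants cross > 0 → take C=(4.4466,6.5777) (cross=65.287)
θ=290°: ex = (C−B)/|BC| = (0.3421,0.9397); ey = (-0.9397,0.3421)
θ=290°: P = B + 2.40·ex + -1.93·ey = (3.6606,-1.2240)

θ=98°: 2.63 2.50
θ=290°: 3.66 -1.22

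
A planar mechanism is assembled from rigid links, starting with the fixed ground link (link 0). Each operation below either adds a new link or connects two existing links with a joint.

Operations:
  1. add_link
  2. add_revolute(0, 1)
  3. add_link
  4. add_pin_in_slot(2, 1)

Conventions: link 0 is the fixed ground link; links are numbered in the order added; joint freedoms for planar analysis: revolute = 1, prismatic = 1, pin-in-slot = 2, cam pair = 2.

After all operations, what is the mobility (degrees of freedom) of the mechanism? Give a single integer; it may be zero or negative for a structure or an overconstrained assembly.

ground; <1,0,0>
#1 <2,0,0>
R:0↔1 J1 <2,1,0>
#2 <3,1,0>
PS:2↔1 J2 <3,1,1>
3×2 − 2×1 − 1×1 = 3

M = 3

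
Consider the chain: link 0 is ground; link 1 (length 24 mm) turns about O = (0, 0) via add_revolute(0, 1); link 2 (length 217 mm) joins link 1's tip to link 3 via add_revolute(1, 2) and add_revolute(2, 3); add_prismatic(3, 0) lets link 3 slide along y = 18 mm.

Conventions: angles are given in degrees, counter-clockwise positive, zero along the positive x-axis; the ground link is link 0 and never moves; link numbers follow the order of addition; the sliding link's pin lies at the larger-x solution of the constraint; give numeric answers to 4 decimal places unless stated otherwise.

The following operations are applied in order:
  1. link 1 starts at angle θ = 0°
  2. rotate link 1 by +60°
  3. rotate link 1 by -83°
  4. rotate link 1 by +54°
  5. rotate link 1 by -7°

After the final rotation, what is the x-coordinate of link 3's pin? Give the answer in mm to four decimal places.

geometry: r = 24 mm, L = 217 mm, e = 18 mm; θ starts at 0°
rotate link 1 by +60°: θ ← 0° +60° = 60°
rotate link 1 by -83°: θ ← 60° -83° = -23°
rotate link 1 by +54°: θ ← -23° +54° = 31°
rotate link 1 by -7°: θ ← 31° -7° = 24°
crank pin P = (r cos θ, r sin θ) = (21.925091, 9.761679)
h = r sin θ − e = 9.761679 − 18 = -8.238321
x = r cos θ + √(L² − h²) = 21.925091 + 216.843561 = 238.768652

238.7687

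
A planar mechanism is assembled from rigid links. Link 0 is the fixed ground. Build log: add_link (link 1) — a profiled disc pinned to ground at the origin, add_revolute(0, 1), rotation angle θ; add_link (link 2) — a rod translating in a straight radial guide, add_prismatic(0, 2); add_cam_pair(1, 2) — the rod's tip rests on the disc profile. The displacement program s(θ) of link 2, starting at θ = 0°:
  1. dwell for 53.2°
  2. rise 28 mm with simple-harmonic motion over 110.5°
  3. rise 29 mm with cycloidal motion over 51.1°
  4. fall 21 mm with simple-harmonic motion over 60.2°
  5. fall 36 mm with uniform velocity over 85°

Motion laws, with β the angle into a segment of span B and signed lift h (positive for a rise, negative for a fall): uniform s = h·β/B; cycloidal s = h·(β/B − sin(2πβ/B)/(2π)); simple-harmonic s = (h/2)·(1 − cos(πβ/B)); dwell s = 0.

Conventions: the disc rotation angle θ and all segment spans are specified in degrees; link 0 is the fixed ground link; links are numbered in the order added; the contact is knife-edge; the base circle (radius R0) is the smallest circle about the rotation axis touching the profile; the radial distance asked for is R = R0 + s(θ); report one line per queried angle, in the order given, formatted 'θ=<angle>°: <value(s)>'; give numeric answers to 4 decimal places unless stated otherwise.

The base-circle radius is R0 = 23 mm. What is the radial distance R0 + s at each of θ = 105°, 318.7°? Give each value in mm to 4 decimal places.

seg 1 [0°–53.2°] dwell: s stays 0.0000
seg 2 [53.2°–163.7°] simple-harmonic, h=28: θ=105° here. β=51.8, B=110.5. 28/2·(1 − cos(π·0.4688)) = 12.6290 → s = 12.6290
seg 2 [53.2°–163.7°] simple-harmonic, h=28: full span → s += 28 → s = 28.0000
seg 3 [163.7°–214.8°] cycloidal, h=29: full span → s += 29 → s = 57.0000
seg 4 [214.8°–275°] simple-harmonic, h=-21: full span → s += -21 → s = 36.0000
seg 5 [275°–360°] uniform, h=-36: θ=318.7° here. β=43.7, B=85. -36·43.7/85 = -18.5082 → s = 17.4918
θ=105°: R = R0 + s = 23 + 12.6290 = 35.6290
θ=318.7°: R = R0 + s = 23 + 17.4918 = 40.4918

θ=105°: 35.6290
θ=318.7°: 40.4918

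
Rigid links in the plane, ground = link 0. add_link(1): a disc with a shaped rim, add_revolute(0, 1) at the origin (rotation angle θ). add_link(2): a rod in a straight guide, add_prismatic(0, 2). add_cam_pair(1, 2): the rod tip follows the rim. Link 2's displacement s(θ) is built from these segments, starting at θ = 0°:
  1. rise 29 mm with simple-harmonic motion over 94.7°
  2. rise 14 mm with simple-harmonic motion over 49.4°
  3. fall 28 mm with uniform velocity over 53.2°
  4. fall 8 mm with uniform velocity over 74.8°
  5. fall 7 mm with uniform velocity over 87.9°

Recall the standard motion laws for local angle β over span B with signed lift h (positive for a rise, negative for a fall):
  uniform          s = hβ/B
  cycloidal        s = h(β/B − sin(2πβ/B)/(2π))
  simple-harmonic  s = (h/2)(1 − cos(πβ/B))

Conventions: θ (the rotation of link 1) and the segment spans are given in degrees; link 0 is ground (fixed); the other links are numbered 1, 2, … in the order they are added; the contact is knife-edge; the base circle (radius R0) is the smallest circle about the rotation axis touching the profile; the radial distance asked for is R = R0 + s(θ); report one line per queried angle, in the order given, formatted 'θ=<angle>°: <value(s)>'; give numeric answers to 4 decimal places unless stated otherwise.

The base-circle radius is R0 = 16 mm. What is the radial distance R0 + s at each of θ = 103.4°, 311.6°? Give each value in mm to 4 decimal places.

segment 1 (0° to 94.7°, simple-harmonic, h = 29) is passed completely: s = 0.0000 + (29) = 29.0000
θ = 103.4° falls in segment 2 (94.7° to 144.1°, simple-harmonic, h = 14): β = 103.4 − 94.7 = 8.7°, B = 49.4°; Δs = 14/2·(1 − cos(π·0.1761)) = 1.0443; s = 29.0000 + 1.0443 = 30.0443
segment 2 (94.7° to 144.1°, simple-harmonic, h = 14) is passed completely: s = 29.0000 + (14) = 43.0000
segment 3 (144.1° to 197.3°, uniform, h = -28) is passed completely: s = 43.0000 + (-28) = 15.0000
segment 4 (197.3° to 272.1°, uniform, h = -8) is passed completely: s = 15.0000 + (-8) = 7.0000
θ = 311.6° falls in segment 5 (272.1° to 360°, uniform, h = -7): β = 311.6 − 272.1 = 39.5°, B = 87.9°; Δs = -7·39.5/87.9 = -3.1456; s = 7.0000 − 3.1456 = 3.8544
θ=103.4°: R = R0 + s = 16 + 30.0443 = 46.0443
θ=311.6°: R = R0 + s = 16 + 3.8544 = 19.8544

θ=103.4°: 46.0443
θ=311.6°: 19.8544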